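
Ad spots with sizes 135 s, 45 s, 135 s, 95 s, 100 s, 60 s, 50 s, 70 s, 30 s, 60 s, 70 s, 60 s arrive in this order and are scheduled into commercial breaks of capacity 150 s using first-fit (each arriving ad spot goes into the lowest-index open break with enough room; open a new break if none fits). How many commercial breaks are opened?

  135 → break 1 (new)  [load 135/150]
  45 → break 2 (new)  [load 45/150]
  135 → break 3 (new)  [load 135/150]
  95 → break 2  [load 140/150]
  100 → break 4 (new)  [load 100/150]
  60 → break 5 (new)  [load 60/150]
  50 → break 4  [load 150/150]
  70 → break 5  [load 130/150]
  30 → break 6 (new)  [load 30/150]
  60 → break 6  [load 90/150]
  70 → break 7 (new)  [load 70/150]
  60 → break 6  [load 150/150]
7 commercial breaks opened.

7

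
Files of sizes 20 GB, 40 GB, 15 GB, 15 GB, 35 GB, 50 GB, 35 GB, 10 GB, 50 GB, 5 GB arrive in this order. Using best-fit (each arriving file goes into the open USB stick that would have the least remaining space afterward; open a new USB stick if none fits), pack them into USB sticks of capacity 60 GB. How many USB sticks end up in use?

  20 → USB stick 1 (new)  [load 20/60]
  40 → USB stick 1  [load 60/60]
  15 → USB stick 2 (new)  [load 15/60]
  15 → USB stick 2  [load 30/60]
  35 → USB stick 3 (new)  [load 35/60]
  50 → USB stick 4 (new)  [load 50/60]
  35 → USB stick 5 (new)  [load 35/60]
  10 → USB stick 4  [load 60/60]
  50 → USB stick 6 (new)  [load 50/60]
  5 → USB stick 6  [load 55/60]
6 USB sticks opened.

6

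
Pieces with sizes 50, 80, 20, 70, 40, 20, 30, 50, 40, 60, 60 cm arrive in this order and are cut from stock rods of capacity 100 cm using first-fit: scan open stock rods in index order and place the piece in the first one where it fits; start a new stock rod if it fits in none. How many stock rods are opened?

  50 → stock rod 1 (new)  [load 50/100]
  80 → stock rod 2 (new)  [load 80/100]
  20 → stock rod 1  [load 70/100]
  70 → stock rod 3 (new)  [load 70/100]
  40 → stock rod 4 (new)  [load 40/100]
  20 → stock rod 1  [load 90/100]
  30 → stock rod 3  [load 100/100]
  50 → stock rod 4  [load 90/100]
  40 → stock rod 5 (new)  [load 40/100]
  60 → stock rod 5  [load 100/100]
  60 → stock rod 6 (new)  [load 60/100]
6 stock rods opened.

6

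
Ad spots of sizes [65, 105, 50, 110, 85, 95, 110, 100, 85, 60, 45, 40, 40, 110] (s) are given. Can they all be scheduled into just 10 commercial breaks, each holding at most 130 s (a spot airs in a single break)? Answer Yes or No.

Yes

A valid assignment using 10 commercial breaks:
  break 1: 110 = 110
  break 2: 110 = 110
  break 3: 110 = 110
  break 4: 105 = 105
  break 5: 100 = 100
  break 6: 95 = 95
  break 7: 85 + 45 = 130
  break 8: 85 + 40 = 125
  break 9: 65 + 60 = 125
  break 10: 50 + 40 = 90
Every load is within 130 s, so 10 commercial breaks suffice.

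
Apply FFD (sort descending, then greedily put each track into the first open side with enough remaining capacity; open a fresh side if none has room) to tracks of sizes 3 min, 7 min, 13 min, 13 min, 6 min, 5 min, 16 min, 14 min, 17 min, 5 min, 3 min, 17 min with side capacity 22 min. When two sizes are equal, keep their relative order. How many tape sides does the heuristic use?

6

Sorted descending: 17, 17, 16, 14, 13, 13, 7, 6, 5, 5, 3, 3.
  17 → side 1 (new)  [load 17/22]
  17 → side 2 (new)  [load 17/22]
  16 → side 3 (new)  [load 16/22]
  14 → side 4 (new)  [load 14/22]
  13 → side 5 (new)  [load 13/22]
  13 → side 6 (new)  [load 13/22]
  7 → side 4  [load 21/22]
  6 → side 3  [load 22/22]
  5 → side 1  [load 22/22]
  5 → side 2  [load 22/22]
  3 → side 5  [load 16/22]
  3 → side 5  [load 19/22]
6 tape sides opened.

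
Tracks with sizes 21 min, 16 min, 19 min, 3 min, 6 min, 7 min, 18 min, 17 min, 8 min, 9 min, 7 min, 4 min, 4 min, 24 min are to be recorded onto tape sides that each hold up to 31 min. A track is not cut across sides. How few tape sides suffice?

Total = 24 + 21 + 19 + 18 + 17 + 16 + 9 + 8 + 7 + 7 + 6 + 4 + 4 + 3 = 163 min.
Lower bound: ⌈163/31⌉ = 6 tape sides.
A packing using 6 tape sides:
  side 1: 24 + 7 = 31
  side 2: 21 + 9 = 30
  side 3: 19 + 8 + 4 = 31
  side 4: 18 + 7 + 6 = 31
  side 5: 17 + 4 + 3 = 24
  side 6: 16 = 16
This matches the lower bound, so 6 is optimal.

6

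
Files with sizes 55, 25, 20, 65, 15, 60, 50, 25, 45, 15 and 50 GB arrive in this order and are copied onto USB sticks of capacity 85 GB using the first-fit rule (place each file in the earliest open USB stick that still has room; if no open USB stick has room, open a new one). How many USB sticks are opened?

6

  55 → USB stick 1 (new)  [load 55/85]
  25 → USB stick 1  [load 80/85]
  20 → USB stick 2 (new)  [load 20/85]
  65 → USB stick 2  [load 85/85]
  15 → USB stick 3 (new)  [load 15/85]
  60 → USB stick 3  [load 75/85]
  50 → USB stick 4 (new)  [load 50/85]
  25 → USB stick 4  [load 75/85]
  45 → USB stick 5 (new)  [load 45/85]
  15 → USB stick 5  [load 60/85]
  50 → USB stick 6 (new)  [load 50/85]
6 USB sticks opened.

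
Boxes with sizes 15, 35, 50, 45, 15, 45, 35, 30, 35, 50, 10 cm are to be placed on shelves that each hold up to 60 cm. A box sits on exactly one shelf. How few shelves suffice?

8

Total = 50 + 50 + 45 + 45 + 35 + 35 + 35 + 30 + 15 + 15 + 10 = 365 cm.
Lower bound: ⌈365/60⌉ = 7 shelves.
A packing using 8 shelves:
  shelf 1: 50 + 10 = 60
  shelf 2: 50 = 50
  shelf 3: 45 + 15 = 60
  shelf 4: 45 + 15 = 60
  shelf 5: 35 = 35
  shelf 6: 35 = 35
  shelf 7: 35 = 35
  shelf 8: 30 = 30
No arrangement into 7 shelves stays within capacity, so 8 is optimal.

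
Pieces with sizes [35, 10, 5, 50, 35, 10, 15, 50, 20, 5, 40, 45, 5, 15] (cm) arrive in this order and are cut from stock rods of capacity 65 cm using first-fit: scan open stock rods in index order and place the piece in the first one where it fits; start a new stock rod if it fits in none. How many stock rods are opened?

  35 → stock rod 1 (new)  [load 35/65]
  10 → stock rod 1  [load 45/65]
  5 → stock rod 1  [load 50/65]
  50 → stock rod 2 (new)  [load 50/65]
  35 → stock rod 3 (new)  [load 35/65]
  10 → stock rod 1  [load 60/65]
  15 → stock rod 2  [load 65/65]
  50 → stock rod 4 (new)  [load 50/65]
  20 → stock rod 3  [load 55/65]
  5 → stock rod 1  [load 65/65]
  40 → stock rod 5 (new)  [load 40/65]
  45 → stock rod 6 (new)  [load 45/65]
  5 → stock rod 3  [load 60/65]
  15 → stock rod 4  [load 65/65]
6 stock rods opened.

6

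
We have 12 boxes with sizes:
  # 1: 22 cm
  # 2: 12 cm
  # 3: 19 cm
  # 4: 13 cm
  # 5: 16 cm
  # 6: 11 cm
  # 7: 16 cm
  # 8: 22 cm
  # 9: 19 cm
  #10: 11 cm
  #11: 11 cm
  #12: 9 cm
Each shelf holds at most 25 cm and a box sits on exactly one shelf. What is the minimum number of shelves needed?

9

Total = 22 + 22 + 19 + 19 + 16 + 16 + 13 + 12 + 11 + 11 + 11 + 9 = 181 cm.
Lower bound: ⌈181/25⌉ = 8 shelves.
A packing using 9 shelves:
  shelf 1: 22 = 22
  shelf 2: 22 = 22
  shelf 3: 19 = 19
  shelf 4: 19 = 19
  shelf 5: 16 + 9 = 25
  shelf 6: 16 = 16
  shelf 7: 13 + 12 = 25
  shelf 8: 11 + 11 = 22
  shelf 9: 11 = 11
No arrangement into 8 shelves stays within capacity, so 9 is optimal.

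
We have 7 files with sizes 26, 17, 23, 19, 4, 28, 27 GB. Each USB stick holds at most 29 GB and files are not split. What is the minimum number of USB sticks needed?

6

Total = 28 + 27 + 26 + 23 + 19 + 17 + 4 = 144 GB.
Lower bound: ⌈144/29⌉ = 5 USB sticks.
Also, 6 files each exceed 29/2 GB, and no two of those can share a USB stick, so at least 6 USB sticks are needed.
A packing using 6 USB sticks:
  USB stick 1: 28 = 28
  USB stick 2: 27 = 27
  USB stick 3: 26 = 26
  USB stick 4: 23 + 4 = 27
  USB stick 5: 19 = 19
  USB stick 6: 17 = 17
This matches the lower bound, so 6 is optimal.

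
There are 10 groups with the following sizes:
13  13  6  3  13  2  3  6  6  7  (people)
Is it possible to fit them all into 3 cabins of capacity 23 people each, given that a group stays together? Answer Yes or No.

No

Total = 72 people; ⌈72/23⌉ = 4.
At least 4 cabins are required, but only 3 are allowed.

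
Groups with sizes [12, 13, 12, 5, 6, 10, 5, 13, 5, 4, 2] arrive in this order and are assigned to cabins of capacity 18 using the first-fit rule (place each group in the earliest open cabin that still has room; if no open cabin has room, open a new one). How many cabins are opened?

  12 → cabin 1 (new)  [load 12/18]
  13 → cabin 2 (new)  [load 13/18]
  12 → cabin 3 (new)  [load 12/18]
  5 → cabin 1  [load 17/18]
  6 → cabin 3  [load 18/18]
  10 → cabin 4 (new)  [load 10/18]
  5 → cabin 2  [load 18/18]
  13 → cabin 5 (new)  [load 13/18]
  5 → cabin 4  [load 15/18]
  4 → cabin 5  [load 17/18]
  2 → cabin 4  [load 17/18]
5 cabins opened.

5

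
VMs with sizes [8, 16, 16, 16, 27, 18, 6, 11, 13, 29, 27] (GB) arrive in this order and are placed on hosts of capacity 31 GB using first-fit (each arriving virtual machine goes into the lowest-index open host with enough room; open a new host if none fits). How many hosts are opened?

  8 → host 1 (new)  [load 8/31]
  16 → host 1  [load 24/31]
  16 → host 2 (new)  [load 16/31]
  16 → host 3 (new)  [load 16/31]
  27 → host 4 (new)  [load 27/31]
  18 → host 5 (new)  [load 18/31]
  6 → host 1  [load 30/31]
  11 → host 2  [load 27/31]
  13 → host 3  [load 29/31]
  29 → host 6 (new)  [load 29/31]
  27 → host 7 (new)  [load 27/31]
7 hosts opened.

7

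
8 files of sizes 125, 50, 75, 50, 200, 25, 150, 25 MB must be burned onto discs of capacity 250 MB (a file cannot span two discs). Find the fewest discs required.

3

Total = 200 + 150 + 125 + 75 + 50 + 50 + 25 + 25 = 700 MB.
Lower bound: ⌈700/250⌉ = 3 discs.
A packing using 3 discs:
  disc 1: 200 + 50 = 250
  disc 2: 150 + 75 + 25 = 250
  disc 3: 125 + 50 + 25 = 200
This matches the lower bound, so 3 is optimal.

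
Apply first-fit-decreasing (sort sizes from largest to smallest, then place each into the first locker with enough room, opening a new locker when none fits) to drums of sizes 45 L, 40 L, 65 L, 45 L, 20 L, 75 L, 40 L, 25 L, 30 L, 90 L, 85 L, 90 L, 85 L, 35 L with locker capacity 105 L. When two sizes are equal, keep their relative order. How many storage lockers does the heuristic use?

8

Sorted descending: 90, 90, 85, 85, 75, 65, 45, 45, 40, 40, 35, 30, 25, 20.
  90 → locker 1 (new)  [load 90/105]
  90 → locker 2 (new)  [load 90/105]
  85 → locker 3 (new)  [load 85/105]
  85 → locker 4 (new)  [load 85/105]
  75 → locker 5 (new)  [load 75/105]
  65 → locker 6 (new)  [load 65/105]
  45 → locker 7 (new)  [load 45/105]
  45 → locker 7  [load 90/105]
  40 → locker 6  [load 105/105]
  40 → locker 8 (new)  [load 40/105]
  35 → locker 8  [load 75/105]
  30 → locker 5  [load 105/105]
  25 → locker 8  [load 100/105]
  20 → locker 3  [load 105/105]
8 storage lockers opened.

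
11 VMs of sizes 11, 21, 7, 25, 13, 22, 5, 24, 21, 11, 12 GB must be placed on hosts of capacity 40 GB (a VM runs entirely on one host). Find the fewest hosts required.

5

Total = 25 + 24 + 22 + 21 + 21 + 13 + 12 + 11 + 11 + 7 + 5 = 172 GB.
Lower bound: ⌈172/40⌉ = 5 hosts.
A packing using 5 hosts:
  host 1: 25 + 13 = 38
  host 2: 24 + 12 = 36
  host 3: 22 + 11 + 7 = 40
  host 4: 21 + 11 + 5 = 37
  host 5: 21 = 21
This matches the lower bound, so 5 is optimal.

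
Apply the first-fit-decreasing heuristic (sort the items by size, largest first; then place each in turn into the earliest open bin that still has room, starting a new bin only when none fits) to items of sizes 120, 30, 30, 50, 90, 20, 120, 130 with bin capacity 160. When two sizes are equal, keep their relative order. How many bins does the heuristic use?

4

Sorted descending: 130, 120, 120, 90, 50, 30, 30, 20.
  130 → bin 1 (new)  [load 130/160]
  120 → bin 2 (new)  [load 120/160]
  120 → bin 3 (new)  [load 120/160]
  90 → bin 4 (new)  [load 90/160]
  50 → bin 4  [load 140/160]
  30 → bin 1  [load 160/160]
  30 → bin 2  [load 150/160]
  20 → bin 3  [load 140/160]
4 bins opened.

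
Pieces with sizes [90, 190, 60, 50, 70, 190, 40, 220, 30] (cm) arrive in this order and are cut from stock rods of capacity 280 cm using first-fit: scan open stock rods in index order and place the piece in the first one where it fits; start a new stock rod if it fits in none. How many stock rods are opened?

  90 → stock rod 1 (new)  [load 90/280]
  190 → stock rod 1  [load 280/280]
  60 → stock rod 2 (new)  [load 60/280]
  50 → stock rod 2  [load 110/280]
  70 → stock rod 2  [load 180/280]
  190 → stock rod 3 (new)  [load 190/280]
  40 → stock rod 2  [load 220/280]
  220 → stock rod 4 (new)  [load 220/280]
  30 → stock rod 2  [load 250/280]
4 stock rods opened.

4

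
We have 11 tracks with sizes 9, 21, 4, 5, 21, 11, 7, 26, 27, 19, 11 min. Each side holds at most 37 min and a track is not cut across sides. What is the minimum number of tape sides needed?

Total = 27 + 26 + 21 + 21 + 19 + 11 + 11 + 9 + 7 + 5 + 4 = 161 min.
Lower bound: ⌈161/37⌉ = 5 tape sides.
A packing using 5 tape sides:
  side 1: 27 + 9 = 36
  side 2: 26 + 11 = 37
  side 3: 21 + 11 + 5 = 37
  side 4: 21 + 7 + 4 = 32
  side 5: 19 = 19
This matches the lower bound, so 5 is optimal.

5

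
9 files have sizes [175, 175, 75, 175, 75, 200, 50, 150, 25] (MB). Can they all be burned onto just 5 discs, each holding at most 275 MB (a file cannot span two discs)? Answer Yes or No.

A valid assignment using 5 discs:
  disc 1: 200 + 75 = 275
  disc 2: 175 + 75 + 25 = 275
  disc 3: 175 + 50 = 225
  disc 4: 175 = 175
  disc 5: 150 = 150
Every load is within 275 MB, so 5 discs suffice.

Yes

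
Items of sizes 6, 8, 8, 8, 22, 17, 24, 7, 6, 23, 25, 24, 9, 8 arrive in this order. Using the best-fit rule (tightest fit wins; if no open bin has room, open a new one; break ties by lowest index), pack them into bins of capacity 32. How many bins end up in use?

7

  6 → bin 1 (new)  [load 6/32]
  8 → bin 1  [load 14/32]
  8 → bin 1  [load 22/32]
  8 → bin 1  [load 30/32]
  22 → bin 2 (new)  [load 22/32]
  17 → bin 3 (new)  [load 17/32]
  24 → bin 4 (new)  [load 24/32]
  7 → bin 4  [load 31/32]
  6 → bin 2  [load 28/32]
  23 → bin 5 (new)  [load 23/32]
  25 → bin 6 (new)  [load 25/32]
  24 → bin 7 (new)  [load 24/32]
  9 → bin 5  [load 32/32]
  8 → bin 7  [load 32/32]
7 bins opened.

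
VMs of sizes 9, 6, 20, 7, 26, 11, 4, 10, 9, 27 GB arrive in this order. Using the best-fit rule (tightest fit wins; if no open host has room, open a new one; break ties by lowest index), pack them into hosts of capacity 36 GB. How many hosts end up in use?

  9 → host 1 (new)  [load 9/36]
  6 → host 1  [load 15/36]
  20 → host 1  [load 35/36]
  7 → host 2 (new)  [load 7/36]
  26 → host 2  [load 33/36]
  11 → host 3 (new)  [load 11/36]
  4 → host 3  [load 15/36]
  10 → host 3  [load 25/36]
  9 → host 3  [load 34/36]
  27 → host 4 (new)  [load 27/36]
4 hosts opened.

4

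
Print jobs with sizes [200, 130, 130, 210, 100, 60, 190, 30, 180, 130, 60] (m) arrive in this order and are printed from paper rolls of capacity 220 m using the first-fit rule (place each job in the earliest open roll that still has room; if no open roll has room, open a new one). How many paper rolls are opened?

  200 → roll 1 (new)  [load 200/220]
  130 → roll 2 (new)  [load 130/220]
  130 → roll 3 (new)  [load 130/220]
  210 → roll 4 (new)  [load 210/220]
  100 → roll 5 (new)  [load 100/220]
  60 → roll 2  [load 190/220]
  190 → roll 6 (new)  [load 190/220]
  30 → roll 2  [load 220/220]
  180 → roll 7 (new)  [load 180/220]
  130 → roll 8 (new)  [load 130/220]
  60 → roll 3  [load 190/220]
8 paper rolls opened.

8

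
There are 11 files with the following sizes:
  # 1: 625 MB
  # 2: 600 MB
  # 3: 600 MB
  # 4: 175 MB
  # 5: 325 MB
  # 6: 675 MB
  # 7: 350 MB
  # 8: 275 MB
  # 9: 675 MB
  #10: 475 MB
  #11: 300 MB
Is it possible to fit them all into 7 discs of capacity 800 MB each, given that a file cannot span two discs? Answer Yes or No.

Total = 5075 MB; ⌈5075/800⌉ = 7.
The bound of 7 does not rule out 7, but exhaustive search shows no assignment into 7 discs of capacity 800 MB exists — the minimum is 8.

No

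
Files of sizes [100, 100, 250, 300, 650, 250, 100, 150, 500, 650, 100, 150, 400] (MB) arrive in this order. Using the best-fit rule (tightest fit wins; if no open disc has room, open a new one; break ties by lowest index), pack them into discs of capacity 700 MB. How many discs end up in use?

  100 → disc 1 (new)  [load 100/700]
  100 → disc 1  [load 200/700]
  250 → disc 1  [load 450/700]
  300 → disc 2 (new)  [load 300/700]
  650 → disc 3 (new)  [load 650/700]
  250 → disc 1  [load 700/700]
  100 → disc 2  [load 400/700]
  150 → disc 2  [load 550/700]
  500 → disc 4 (new)  [load 500/700]
  650 → disc 5 (new)  [load 650/700]
  100 → disc 2  [load 650/700]
  150 → disc 4  [load 650/700]
  400 → disc 6 (new)  [load 400/700]
6 discs opened.

6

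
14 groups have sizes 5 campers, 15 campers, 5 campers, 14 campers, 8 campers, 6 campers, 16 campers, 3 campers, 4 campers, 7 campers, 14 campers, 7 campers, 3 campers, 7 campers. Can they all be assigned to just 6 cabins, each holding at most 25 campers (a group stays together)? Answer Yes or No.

Yes

A valid assignment using 5 cabins:
  cabin 1: 16 + 8 = 24
  cabin 2: 15 + 7 + 3 = 25
  cabin 3: 14 + 7 + 4 = 25
  cabin 4: 14 + 7 + 3 = 24
  cabin 5: 6 + 5 + 5 = 16
That uses only 5 ≤ 6, so 6 cabins are enough.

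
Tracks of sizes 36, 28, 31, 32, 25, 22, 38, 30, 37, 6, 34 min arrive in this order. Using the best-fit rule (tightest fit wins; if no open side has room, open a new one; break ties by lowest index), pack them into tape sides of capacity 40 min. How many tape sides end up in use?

  36 → side 1 (new)  [load 36/40]
  28 → side 2 (new)  [load 28/40]
  31 → side 3 (new)  [load 31/40]
  32 → side 4 (new)  [load 32/40]
  25 → side 5 (new)  [load 25/40]
  22 → side 6 (new)  [load 22/40]
  38 → side 7 (new)  [load 38/40]
  30 → side 8 (new)  [load 30/40]
  37 → side 9 (new)  [load 37/40]
  6 → side 4  [load 38/40]
  34 → side 10 (new)  [load 34/40]
10 tape sides opened.

10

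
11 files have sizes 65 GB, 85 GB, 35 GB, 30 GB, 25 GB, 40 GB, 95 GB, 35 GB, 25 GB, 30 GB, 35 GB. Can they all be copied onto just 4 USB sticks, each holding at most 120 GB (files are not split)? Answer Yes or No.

Total = 500 GB; ⌈500/120⌉ = 5.
At least 5 USB sticks are required, but only 4 are allowed.

No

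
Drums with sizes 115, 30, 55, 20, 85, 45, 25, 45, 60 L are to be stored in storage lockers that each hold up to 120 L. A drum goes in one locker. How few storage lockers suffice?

Total = 115 + 85 + 60 + 55 + 45 + 45 + 30 + 25 + 20 = 480 L.
Lower bound: ⌈480/120⌉ = 4 storage lockers.
A packing using 5 storage lockers:
  locker 1: 115 = 115
  locker 2: 85 + 30 = 115
  locker 3: 60 + 55 = 115
  locker 4: 45 + 45 + 25 = 115
  locker 5: 20 = 20
No arrangement into 4 storage lockers stays within capacity, so 5 is optimal.

5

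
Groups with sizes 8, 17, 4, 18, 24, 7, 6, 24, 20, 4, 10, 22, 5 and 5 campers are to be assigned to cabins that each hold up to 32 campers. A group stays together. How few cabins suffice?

6

Total = 24 + 24 + 22 + 20 + 18 + 17 + 10 + 8 + 7 + 6 + 5 + 5 + 4 + 4 = 174 campers.
Lower bound: ⌈174/32⌉ = 6 cabins.
A packing using 6 cabins:
  cabin 1: 24 + 8 = 32
  cabin 2: 24 + 7 = 31
  cabin 3: 22 + 10 = 32
  cabin 4: 20 + 6 + 5 = 31
  cabin 5: 18 + 5 + 4 + 4 = 31
  cabin 6: 17 = 17
This matches the lower bound, so 6 is optimal.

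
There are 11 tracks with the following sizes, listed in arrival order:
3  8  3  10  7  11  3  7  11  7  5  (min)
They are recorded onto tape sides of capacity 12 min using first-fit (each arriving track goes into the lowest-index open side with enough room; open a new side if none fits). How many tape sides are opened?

  3 → side 1 (new)  [load 3/12]
  8 → side 1  [load 11/12]
  3 → side 2 (new)  [load 3/12]
  10 → side 3 (new)  [load 10/12]
  7 → side 2  [load 10/12]
  11 → side 4 (new)  [load 11/12]
  3 → side 5 (new)  [load 3/12]
  7 → side 5  [load 10/12]
  11 → side 6 (new)  [load 11/12]
  7 → side 7 (new)  [load 7/12]
  5 → side 7  [load 12/12]
7 tape sides opened.

7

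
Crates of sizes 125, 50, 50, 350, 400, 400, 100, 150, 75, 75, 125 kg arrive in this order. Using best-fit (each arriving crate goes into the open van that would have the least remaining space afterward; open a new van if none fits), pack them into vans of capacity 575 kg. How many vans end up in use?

  125 → van 1 (new)  [load 125/575]
  50 → van 1  [load 175/575]
  50 → van 1  [load 225/575]
  350 → van 1  [load 575/575]
  400 → van 2 (new)  [load 400/575]
  400 → van 3 (new)  [load 400/575]
  100 → van 2  [load 500/575]
  150 → van 3  [load 550/575]
  75 → van 2  [load 575/575]
  75 → van 4 (new)  [load 75/575]
  125 → van 4  [load 200/575]
4 vans opened.

4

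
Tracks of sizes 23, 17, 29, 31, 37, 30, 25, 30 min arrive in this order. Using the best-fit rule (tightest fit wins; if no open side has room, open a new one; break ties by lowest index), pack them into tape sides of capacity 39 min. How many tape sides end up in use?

  23 → side 1 (new)  [load 23/39]
  17 → side 2 (new)  [load 17/39]
  29 → side 3 (new)  [load 29/39]
  31 → side 4 (new)  [load 31/39]
  37 → side 5 (new)  [load 37/39]
  30 → side 6 (new)  [load 30/39]
  25 → side 7 (new)  [load 25/39]
  30 → side 8 (new)  [load 30/39]
8 tape sides opened.

8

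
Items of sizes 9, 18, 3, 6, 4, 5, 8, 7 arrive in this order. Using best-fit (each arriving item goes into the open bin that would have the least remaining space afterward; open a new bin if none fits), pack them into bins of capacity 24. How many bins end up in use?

  9 → bin 1 (new)  [load 9/24]
  18 → bin 2 (new)  [load 18/24]
  3 → bin 2  [load 21/24]
  6 → bin 1  [load 15/24]
  4 → bin 1  [load 19/24]
  5 → bin 1  [load 24/24]
  8 → bin 3 (new)  [load 8/24]
  7 → bin 3  [load 15/24]
3 bins opened.

3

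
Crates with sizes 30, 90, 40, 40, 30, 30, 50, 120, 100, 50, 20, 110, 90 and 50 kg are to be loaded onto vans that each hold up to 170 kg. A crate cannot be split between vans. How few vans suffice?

Total = 120 + 110 + 100 + 90 + 90 + 50 + 50 + 50 + 40 + 40 + 30 + 30 + 30 + 20 = 850 kg.
Lower bound: ⌈850/170⌉ = 5 vans.
A packing using 5 vans:
  van 1: 120 + 50 = 170
  van 2: 110 + 30 + 30 = 170
  van 3: 100 + 50 + 20 = 170
  van 4: 90 + 50 + 30 = 170
  van 5: 90 + 40 + 40 = 170
This matches the lower bound, so 5 is optimal.

5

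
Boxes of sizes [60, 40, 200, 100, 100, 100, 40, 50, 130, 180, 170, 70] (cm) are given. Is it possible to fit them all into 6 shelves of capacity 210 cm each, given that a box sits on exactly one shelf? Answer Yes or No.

No

Total = 1240 cm; ⌈1240/210⌉ = 6.
The bound of 6 does not rule out 6, but exhaustive search shows no assignment into 6 shelves of capacity 210 cm exists — the minimum is 7.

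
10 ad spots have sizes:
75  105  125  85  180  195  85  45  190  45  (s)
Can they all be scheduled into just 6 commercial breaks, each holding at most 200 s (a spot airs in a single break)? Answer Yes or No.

A valid assignment using 6 commercial breaks:
  break 1: 195 = 195
  break 2: 190 = 190
  break 3: 180 = 180
  break 4: 125 + 75 = 200
  break 5: 105 + 85 = 190
  break 6: 85 + 45 + 45 = 175
Every load is within 200 s, so 6 commercial breaks suffice.

Yes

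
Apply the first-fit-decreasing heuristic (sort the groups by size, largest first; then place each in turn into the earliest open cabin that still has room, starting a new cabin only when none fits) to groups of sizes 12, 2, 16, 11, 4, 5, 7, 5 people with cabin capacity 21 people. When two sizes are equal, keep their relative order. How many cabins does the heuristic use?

Sorted descending: 16, 12, 11, 7, 5, 5, 4, 2.
  16 → cabin 1 (new)  [load 16/21]
  12 → cabin 2 (new)  [load 12/21]
  11 → cabin 3 (new)  [load 11/21]
  7 → cabin 2  [load 19/21]
  5 → cabin 1  [load 21/21]
  5 → cabin 3  [load 16/21]
  4 → cabin 3  [load 20/21]
  2 → cabin 2  [load 21/21]
3 cabins opened.

3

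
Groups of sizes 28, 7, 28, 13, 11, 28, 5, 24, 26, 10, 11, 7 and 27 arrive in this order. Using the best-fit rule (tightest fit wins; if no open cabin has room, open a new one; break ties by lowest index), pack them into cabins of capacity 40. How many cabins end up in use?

6

  28 → cabin 1 (new)  [load 28/40]
  7 → cabin 1  [load 35/40]
  28 → cabin 2 (new)  [load 28/40]
  13 → cabin 3 (new)  [load 13/40]
  11 → cabin 2  [load 39/40]
  28 → cabin 4 (new)  [load 28/40]
  5 → cabin 1  [load 40/40]
  24 → cabin 3  [load 37/40]
  26 → cabin 5 (new)  [load 26/40]
  10 → cabin 4  [load 38/40]
  11 → cabin 5  [load 37/40]
  7 → cabin 6 (new)  [load 7/40]
  27 → cabin 6  [load 34/40]
6 cabins opened.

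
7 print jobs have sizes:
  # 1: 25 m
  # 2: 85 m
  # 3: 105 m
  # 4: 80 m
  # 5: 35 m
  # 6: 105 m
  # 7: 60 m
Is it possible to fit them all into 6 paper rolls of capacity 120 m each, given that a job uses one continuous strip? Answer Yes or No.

A valid assignment using 5 paper rolls:
  roll 1: 105 = 105
  roll 2: 105 = 105
  roll 3: 85 + 35 = 120
  roll 4: 80 + 25 = 105
  roll 5: 60 = 60
That uses only 5 ≤ 6, so 6 paper rolls are enough.

Yes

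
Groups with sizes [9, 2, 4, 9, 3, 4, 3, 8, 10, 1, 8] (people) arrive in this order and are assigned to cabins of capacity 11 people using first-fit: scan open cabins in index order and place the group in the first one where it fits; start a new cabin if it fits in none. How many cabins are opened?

  9 → cabin 1 (new)  [load 9/11]
  2 → cabin 1  [load 11/11]
  4 → cabin 2 (new)  [load 4/11]
  9 → cabin 3 (new)  [load 9/11]
  3 → cabin 2  [load 7/11]
  4 → cabin 2  [load 11/11]
  3 → cabin 4 (new)  [load 3/11]
  8 → cabin 4  [load 11/11]
  10 → cabin 5 (new)  [load 10/11]
  1 → cabin 3  [load 10/11]
  8 → cabin 6 (new)  [load 8/11]
6 cabins opened.

6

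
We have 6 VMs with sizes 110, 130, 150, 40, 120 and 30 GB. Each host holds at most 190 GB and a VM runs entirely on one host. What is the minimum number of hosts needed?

4

Total = 150 + 130 + 120 + 110 + 40 + 30 = 580 GB.
Lower bound: ⌈580/190⌉ = 4 hosts.
A packing using 4 hosts:
  host 1: 150 + 40 = 190
  host 2: 130 + 30 = 160
  host 3: 120 = 120
  host 4: 110 = 110
This matches the lower bound, so 4 is optimal.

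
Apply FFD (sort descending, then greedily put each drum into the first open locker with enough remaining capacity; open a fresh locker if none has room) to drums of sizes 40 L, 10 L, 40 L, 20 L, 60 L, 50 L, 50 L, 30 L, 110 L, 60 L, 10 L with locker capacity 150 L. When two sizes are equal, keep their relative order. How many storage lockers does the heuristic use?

Sorted descending: 110, 60, 60, 50, 50, 40, 40, 30, 20, 10, 10.
  110 → locker 1 (new)  [load 110/150]
  60 → locker 2 (new)  [load 60/150]
  60 → locker 2  [load 120/150]
  50 → locker 3 (new)  [load 50/150]
  50 → locker 3  [load 100/150]
  40 → locker 1  [load 150/150]
  40 → locker 3  [load 140/150]
  30 → locker 2  [load 150/150]
  20 → locker 4 (new)  [load 20/150]
  10 → locker 3  [load 150/150]
  10 → locker 4  [load 30/150]
4 storage lockers opened.

4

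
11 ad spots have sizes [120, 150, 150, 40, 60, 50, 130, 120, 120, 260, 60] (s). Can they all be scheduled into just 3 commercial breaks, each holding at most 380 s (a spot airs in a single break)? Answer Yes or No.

Total = 1260 s; ⌈1260/380⌉ = 4.
At least 4 commercial breaks are required, but only 3 are allowed.

No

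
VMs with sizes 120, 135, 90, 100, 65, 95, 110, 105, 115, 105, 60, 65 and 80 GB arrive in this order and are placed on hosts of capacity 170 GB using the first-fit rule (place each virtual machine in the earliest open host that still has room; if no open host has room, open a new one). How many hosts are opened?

  120 → host 1 (new)  [load 120/170]
  135 → host 2 (new)  [load 135/170]
  90 → host 3 (new)  [load 90/170]
  100 → host 4 (new)  [load 100/170]
  65 → host 3  [load 155/170]
  95 → host 5 (new)  [load 95/170]
  110 → host 6 (new)  [load 110/170]
  105 → host 7 (new)  [load 105/170]
  115 → host 8 (new)  [load 115/170]
  105 → host 9 (new)  [load 105/170]
  60 → host 4  [load 160/170]
  65 → host 5  [load 160/170]
  80 → host 10 (new)  [load 80/170]
10 hosts opened.

10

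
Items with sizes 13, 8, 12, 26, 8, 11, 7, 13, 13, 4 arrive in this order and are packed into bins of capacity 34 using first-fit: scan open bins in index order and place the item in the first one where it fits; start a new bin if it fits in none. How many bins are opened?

  13 → bin 1 (new)  [load 13/34]
  8 → bin 1  [load 21/34]
  12 → bin 1  [load 33/34]
  26 → bin 2 (new)  [load 26/34]
  8 → bin 2  [load 34/34]
  11 → bin 3 (new)  [load 11/34]
  7 → bin 3  [load 18/34]
  13 → bin 3  [load 31/34]
  13 → bin 4 (new)  [load 13/34]
  4 → bin 4  [load 17/34]
4 bins opened.

4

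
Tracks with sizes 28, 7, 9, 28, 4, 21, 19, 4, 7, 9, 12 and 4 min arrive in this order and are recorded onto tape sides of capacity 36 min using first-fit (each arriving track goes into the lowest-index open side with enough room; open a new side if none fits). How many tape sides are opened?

5

  28 → side 1 (new)  [load 28/36]
  7 → side 1  [load 35/36]
  9 → side 2 (new)  [load 9/36]
  28 → side 3 (new)  [load 28/36]
  4 → side 2  [load 13/36]
  21 → side 2  [load 34/36]
  19 → side 4 (new)  [load 19/36]
  4 → side 3  [load 32/36]
  7 → side 4  [load 26/36]
  9 → side 4  [load 35/36]
  12 → side 5 (new)  [load 12/36]
  4 → side 3  [load 36/36]
5 tape sides opened.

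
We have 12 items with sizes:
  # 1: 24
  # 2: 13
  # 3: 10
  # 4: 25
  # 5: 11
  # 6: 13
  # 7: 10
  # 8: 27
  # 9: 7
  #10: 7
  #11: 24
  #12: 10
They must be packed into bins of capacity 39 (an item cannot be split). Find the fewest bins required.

Total = 27 + 25 + 24 + 24 + 13 + 13 + 11 + 10 + 10 + 10 + 7 + 7 = 181.
Lower bound: ⌈181/39⌉ = 5 bins.
A packing using 5 bins:
  bin 1: 27 + 11 = 38
  bin 2: 25 + 13 = 38
  bin 3: 24 + 13 = 37
  bin 4: 24 + 10 = 34
  bin 5: 10 + 10 + 7 + 7 = 34
This matches the lower bound, so 5 is optimal.

5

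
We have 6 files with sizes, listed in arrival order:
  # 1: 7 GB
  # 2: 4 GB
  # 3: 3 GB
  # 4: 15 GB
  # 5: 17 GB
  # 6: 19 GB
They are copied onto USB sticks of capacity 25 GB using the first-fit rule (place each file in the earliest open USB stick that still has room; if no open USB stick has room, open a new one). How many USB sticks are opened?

4

  7 → USB stick 1 (new)  [load 7/25]
  4 → USB stick 1  [load 11/25]
  3 → USB stick 1  [load 14/25]
  15 → USB stick 2 (new)  [load 15/25]
  17 → USB stick 3 (new)  [load 17/25]
  19 → USB stick 4 (new)  [load 19/25]
4 USB sticks opened.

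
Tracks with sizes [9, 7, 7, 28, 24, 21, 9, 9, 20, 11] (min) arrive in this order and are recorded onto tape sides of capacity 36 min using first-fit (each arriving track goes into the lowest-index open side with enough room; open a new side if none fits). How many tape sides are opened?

5

  9 → side 1 (new)  [load 9/36]
  7 → side 1  [load 16/36]
  7 → side 1  [load 23/36]
  28 → side 2 (new)  [load 28/36]
  24 → side 3 (new)  [load 24/36]
  21 → side 4 (new)  [load 21/36]
  9 → side 1  [load 32/36]
  9 → side 3  [load 33/36]
  20 → side 5 (new)  [load 20/36]
  11 → side 4  [load 32/36]
5 tape sides opened.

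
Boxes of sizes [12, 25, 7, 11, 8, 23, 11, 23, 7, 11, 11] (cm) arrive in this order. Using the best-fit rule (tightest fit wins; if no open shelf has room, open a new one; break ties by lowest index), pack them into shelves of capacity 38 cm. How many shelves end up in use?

  12 → shelf 1 (new)  [load 12/38]
  25 → shelf 1  [load 37/38]
  7 → shelf 2 (new)  [load 7/38]
  11 → shelf 2  [load 18/38]
  8 → shelf 2  [load 26/38]
  23 → shelf 3 (new)  [load 23/38]
  11 → shelf 2  [load 37/38]
  23 → shelf 4 (new)  [load 23/38]
  7 → shelf 3  [load 30/38]
  11 → shelf 4  [load 34/38]
  11 → shelf 5 (new)  [load 11/38]
5 shelves opened.

5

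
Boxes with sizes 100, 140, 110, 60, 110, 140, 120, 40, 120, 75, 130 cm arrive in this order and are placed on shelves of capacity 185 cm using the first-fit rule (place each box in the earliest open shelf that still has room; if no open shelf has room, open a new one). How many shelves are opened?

  100 → shelf 1 (new)  [load 100/185]
  140 → shelf 2 (new)  [load 140/185]
  110 → shelf 3 (new)  [load 110/185]
  60 → shelf 1  [load 160/185]
  110 → shelf 4 (new)  [load 110/185]
  140 → shelf 5 (new)  [load 140/185]
  120 → shelf 6 (new)  [load 120/185]
  40 → shelf 2  [load 180/185]
  120 → shelf 7 (new)  [load 120/185]
  75 → shelf 3  [load 185/185]
  130 → shelf 8 (new)  [load 130/185]
8 shelves opened.

8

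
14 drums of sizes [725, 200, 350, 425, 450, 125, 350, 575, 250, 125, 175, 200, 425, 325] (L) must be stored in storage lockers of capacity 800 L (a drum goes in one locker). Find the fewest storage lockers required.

6

Total = 725 + 575 + 450 + 425 + 425 + 350 + 350 + 325 + 250 + 200 + 200 + 175 + 125 + 125 = 4700 L.
Lower bound: ⌈4700/800⌉ = 6 storage lockers.
A packing using 6 storage lockers:
  locker 1: 725 = 725
  locker 2: 575 + 200 = 775
  locker 3: 450 + 350 = 800
  locker 4: 425 + 250 + 125 = 800
  locker 5: 425 + 200 + 175 = 800
  locker 6: 350 + 325 + 125 = 800
This matches the lower bound, so 6 is optimal.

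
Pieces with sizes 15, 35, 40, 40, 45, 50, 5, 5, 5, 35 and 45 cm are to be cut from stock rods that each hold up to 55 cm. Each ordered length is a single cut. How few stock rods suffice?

7

Total = 50 + 45 + 45 + 40 + 40 + 35 + 35 + 15 + 5 + 5 + 5 = 320 cm.
Lower bound: ⌈320/55⌉ = 6 stock rods.
Also, 7 pieces each exceed 55/2 cm, and no two of those can share a stock rod, so at least 7 stock rods are needed.
A packing using 7 stock rods:
  stock rod 1: 50 + 5 = 55
  stock rod 2: 45 + 5 + 5 = 55
  stock rod 3: 45 = 45
  stock rod 4: 40 + 15 = 55
  stock rod 5: 40 = 40
  stock rod 6: 35 = 35
  stock rod 7: 35 = 35
This matches the lower bound, so 7 is optimal.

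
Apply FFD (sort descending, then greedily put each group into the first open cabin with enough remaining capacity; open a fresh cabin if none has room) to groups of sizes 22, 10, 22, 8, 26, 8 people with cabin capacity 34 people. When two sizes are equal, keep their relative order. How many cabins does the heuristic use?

Sorted descending: 26, 22, 22, 10, 8, 8.
  26 → cabin 1 (new)  [load 26/34]
  22 → cabin 2 (new)  [load 22/34]
  22 → cabin 3 (new)  [load 22/34]
  10 → cabin 2  [load 32/34]
  8 → cabin 1  [load 34/34]
  8 → cabin 3  [load 30/34]
3 cabins opened.

3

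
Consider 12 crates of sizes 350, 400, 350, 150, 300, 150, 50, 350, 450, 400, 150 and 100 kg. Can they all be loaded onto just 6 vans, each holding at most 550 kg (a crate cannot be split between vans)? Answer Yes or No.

No

Total = 3200 kg; ⌈3200/550⌉ = 6.
7 crates each exceed half the capacity and cannot share a van, forcing at least 7 vans.
At least 7 vans are required, but only 6 are allowed.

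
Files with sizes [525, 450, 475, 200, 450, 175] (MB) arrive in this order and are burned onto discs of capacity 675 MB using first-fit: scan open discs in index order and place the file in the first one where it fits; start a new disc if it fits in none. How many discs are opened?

4

  525 → disc 1 (new)  [load 525/675]
  450 → disc 2 (new)  [load 450/675]
  475 → disc 3 (new)  [load 475/675]
  200 → disc 2  [load 650/675]
  450 → disc 4 (new)  [load 450/675]
  175 → disc 3  [load 650/675]
4 discs opened.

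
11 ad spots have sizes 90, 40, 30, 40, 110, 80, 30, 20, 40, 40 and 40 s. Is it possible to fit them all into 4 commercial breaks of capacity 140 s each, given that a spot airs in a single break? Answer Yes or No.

No

Total = 560 s; ⌈560/140⌉ = 4.
The bound of 4 does not rule out 4, but exhaustive search shows no assignment into 4 commercial breaks of capacity 140 s exists — the minimum is 5.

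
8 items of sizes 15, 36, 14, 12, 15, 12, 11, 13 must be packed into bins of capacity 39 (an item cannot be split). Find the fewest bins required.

Total = 36 + 15 + 15 + 14 + 13 + 12 + 12 + 11 = 128.
Lower bound: ⌈128/39⌉ = 4 bins.
A packing using 4 bins:
  bin 1: 36 = 36
  bin 2: 15 + 15 = 30
  bin 3: 14 + 13 + 12 = 39
  bin 4: 12 + 11 = 23
This matches the lower bound, so 4 is optimal.

4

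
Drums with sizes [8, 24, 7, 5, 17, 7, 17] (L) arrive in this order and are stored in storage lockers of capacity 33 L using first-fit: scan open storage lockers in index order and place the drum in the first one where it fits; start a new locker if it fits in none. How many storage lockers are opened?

3

  8 → locker 1 (new)  [load 8/33]
  24 → locker 1  [load 32/33]
  7 → locker 2 (new)  [load 7/33]
  5 → locker 2  [load 12/33]
  17 → locker 2  [load 29/33]
  7 → locker 3 (new)  [load 7/33]
  17 → locker 3  [load 24/33]
3 storage lockers opened.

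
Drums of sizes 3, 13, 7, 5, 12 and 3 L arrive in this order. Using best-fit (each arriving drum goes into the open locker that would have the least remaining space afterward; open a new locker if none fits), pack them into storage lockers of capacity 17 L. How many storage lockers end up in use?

  3 → locker 1 (new)  [load 3/17]
  13 → locker 1  [load 16/17]
  7 → locker 2 (new)  [load 7/17]
  5 → locker 2  [load 12/17]
  12 → locker 3 (new)  [load 12/17]
  3 → locker 2  [load 15/17]
3 storage lockers opened.

3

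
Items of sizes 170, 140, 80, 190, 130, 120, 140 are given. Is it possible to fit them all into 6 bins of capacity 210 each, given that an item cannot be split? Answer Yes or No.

Yes

A valid assignment using 6 bins:
  bin 1: 190 = 190
  bin 2: 170 = 170
  bin 3: 140 = 140
  bin 4: 140 = 140
  bin 5: 130 + 80 = 210
  bin 6: 120 = 120
Every load is within 210, so 6 bins suffice.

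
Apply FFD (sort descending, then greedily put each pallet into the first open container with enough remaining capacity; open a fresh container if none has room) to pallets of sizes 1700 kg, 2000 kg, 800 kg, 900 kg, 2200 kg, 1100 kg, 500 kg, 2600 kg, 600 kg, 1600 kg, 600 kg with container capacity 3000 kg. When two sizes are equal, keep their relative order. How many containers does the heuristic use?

6

Sorted descending: 2600, 2200, 2000, 1700, 1600, 1100, 900, 800, 600, 600, 500.
  2600 → container 1 (new)  [load 2600/3000]
  2200 → container 2 (new)  [load 2200/3000]
  2000 → container 3 (new)  [load 2000/3000]
  1700 → container 4 (new)  [load 1700/3000]
  1600 → container 5 (new)  [load 1600/3000]
  1100 → container 4  [load 2800/3000]
  900 → container 3  [load 2900/3000]
  800 → container 2  [load 3000/3000]
  600 → container 5  [load 2200/3000]
  600 → container 5  [load 2800/3000]
  500 → container 6 (new)  [load 500/3000]
6 containers opened.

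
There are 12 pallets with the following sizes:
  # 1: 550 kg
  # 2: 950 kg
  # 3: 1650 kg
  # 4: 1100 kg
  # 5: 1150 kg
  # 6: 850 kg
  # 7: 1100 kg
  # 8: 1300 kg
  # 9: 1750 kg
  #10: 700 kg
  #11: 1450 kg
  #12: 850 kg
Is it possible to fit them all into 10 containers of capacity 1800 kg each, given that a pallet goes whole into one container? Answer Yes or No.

A valid assignment using 9 containers:
  container 1: 1750 = 1750
  container 2: 1650 = 1650
  container 3: 1450 = 1450
  container 4: 1300 = 1300
  container 5: 1150 + 550 = 1700
  container 6: 1100 + 700 = 1800
  container 7: 1100 = 1100
  container 8: 950 + 850 = 1800
  container 9: 850 = 850
That uses only 9 ≤ 10, so 10 containers are enough.

Yes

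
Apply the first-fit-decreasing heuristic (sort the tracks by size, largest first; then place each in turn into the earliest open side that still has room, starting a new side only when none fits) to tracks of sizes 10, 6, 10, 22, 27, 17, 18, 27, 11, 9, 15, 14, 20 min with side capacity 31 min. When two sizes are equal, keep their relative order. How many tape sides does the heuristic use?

7

Sorted descending: 27, 27, 22, 20, 18, 17, 15, 14, 11, 10, 10, 9, 6.
  27 → side 1 (new)  [load 27/31]
  27 → side 2 (new)  [load 27/31]
  22 → side 3 (new)  [load 22/31]
  20 → side 4 (new)  [load 20/31]
  18 → side 5 (new)  [load 18/31]
  17 → side 6 (new)  [load 17/31]
  15 → side 7 (new)  [load 15/31]
  14 → side 6  [load 31/31]
  11 → side 4  [load 31/31]
  10 → side 5  [load 28/31]
  10 → side 7  [load 25/31]
  9 → side 3  [load 31/31]
  6 → side 7  [load 31/31]
7 tape sides opened.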